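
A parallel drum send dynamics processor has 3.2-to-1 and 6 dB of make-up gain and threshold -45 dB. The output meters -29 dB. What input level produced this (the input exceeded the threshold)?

-13 dB

Before make-up, the level was -29 − 6 = -35 dB.
That's 10 dB above the -45 dB threshold.
Input overshoot = R × output overshoot = 32 dB → input = -45 + 32 = -13 dB.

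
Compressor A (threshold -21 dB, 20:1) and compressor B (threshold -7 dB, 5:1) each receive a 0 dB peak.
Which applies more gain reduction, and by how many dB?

A, by 14.35 dB

A: GR = 21 − 21/20 = 19.95 dB.
B: GR = 7 − 7/5 = 5.6 dB.
A reduces 14.35 dB more.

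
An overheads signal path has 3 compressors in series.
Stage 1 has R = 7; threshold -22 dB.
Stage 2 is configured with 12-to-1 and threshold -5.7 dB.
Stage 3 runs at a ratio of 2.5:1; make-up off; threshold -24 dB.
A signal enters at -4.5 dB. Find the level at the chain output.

Stage 1: overshoot 17.5 dB → 17.5/7 = 2.5 dB → -19.5 dB.
Stage 2: -19.5 dB is at or below the -5.7 dB threshold — no compression; output -19.5 dB.
Stage 3: -19.5 dB is 4.5 dB over -24 dB; at 2.5:1 that becomes 1.8 dB over, giving -22.2 dB.

-22.2 dB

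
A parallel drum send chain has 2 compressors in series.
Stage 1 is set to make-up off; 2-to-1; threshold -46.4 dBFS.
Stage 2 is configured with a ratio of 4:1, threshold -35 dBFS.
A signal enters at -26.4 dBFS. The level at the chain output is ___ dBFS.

-36.4 dBFS

Stage 1: overshoot 20 dB → 20/2 = 10 dB → -36.4 dBFS.
Stage 2: -36.4 dBFS is at or below the -35 dBFS threshold — no compression; output -36.4 dBFS.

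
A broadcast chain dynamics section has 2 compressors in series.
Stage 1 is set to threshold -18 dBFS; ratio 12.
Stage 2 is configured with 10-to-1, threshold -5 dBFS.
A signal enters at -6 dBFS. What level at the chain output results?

-17 dBFS

Stage 1: overshoot 12 dB → 12/12 = 1 dB → -17 dBFS.
Stage 2: -17 dBFS is at or below the -5 dBFS threshold — no compression; output -17 dBFS.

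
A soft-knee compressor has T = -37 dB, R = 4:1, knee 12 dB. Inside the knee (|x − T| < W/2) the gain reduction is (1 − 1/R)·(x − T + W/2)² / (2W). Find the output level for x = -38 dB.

x − T + W/2 = -38 − (-37) + 6 = 5.
GR = (1 − 1/4) × 5² / 24 = 0.75 × 25 / 24 = 0.78125 dB.
Output = -38 − 0.78125 = -38.78125 dB.

-38.78125 dB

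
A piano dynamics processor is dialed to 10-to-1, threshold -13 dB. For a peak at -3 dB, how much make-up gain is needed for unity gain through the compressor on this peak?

Overshoot 10 dB → 10/10 = 1 dB after compression, so the compressed level is -13 + 1 = -12 dB.
Make-up = target − compressed = -3 − (-12) = 9 dB.

9 dB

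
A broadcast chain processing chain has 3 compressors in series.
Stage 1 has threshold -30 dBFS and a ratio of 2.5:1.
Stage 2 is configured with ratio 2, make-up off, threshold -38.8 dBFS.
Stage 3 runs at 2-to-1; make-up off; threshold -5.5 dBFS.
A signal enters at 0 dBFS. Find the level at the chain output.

Stage 1: overshoot 30 dB → 30/2.5 = 12 dB → -18 dBFS.
Stage 2: -18 dBFS is 20.8 dB over -38.8 dBFS; at 2:1 that becomes 10.4 dB over, giving -28.4 dBFS.
Stage 3: -28.4 dBFS ≤ -5.5 dBFS, so stage 3 doesn't engage; output -28.4 dBFS.

-28.4 dBFS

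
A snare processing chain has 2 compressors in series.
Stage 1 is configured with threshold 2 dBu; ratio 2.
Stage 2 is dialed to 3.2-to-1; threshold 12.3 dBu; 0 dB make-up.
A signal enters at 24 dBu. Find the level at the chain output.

Stage 1: 22 dB above 2 dBu, reduced 2:1 to 11 dB above → 13 dBu.
Stage 2: 13 dBu is 0.7 dB over 12.3 dBu; at 3.2:1 that becomes 0.21875 dB over, giving 12.51875 dBu.

12.51875 dBu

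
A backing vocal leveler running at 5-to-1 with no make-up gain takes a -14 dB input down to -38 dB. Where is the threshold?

Let T be the threshold. Output overshoot = (input overshoot)/R, so -38 − T = (-14 − T)/5.
5·(-38 − T) = -14 − T → 4·T = -190 − (-14) = -176.
T = -176/4 = -44 dB.

-44 dB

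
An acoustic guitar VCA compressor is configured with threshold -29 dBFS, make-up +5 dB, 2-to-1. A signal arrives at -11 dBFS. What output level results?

Overshoot: -11 − (-29) = 18 dB.
At 2:1 the overshoot is divided by 2, leaving 9 dB above threshold.
That puts the output at -20 dBFS; make-up adds 5 dB, giving -15 dBFS.

-15 dBFS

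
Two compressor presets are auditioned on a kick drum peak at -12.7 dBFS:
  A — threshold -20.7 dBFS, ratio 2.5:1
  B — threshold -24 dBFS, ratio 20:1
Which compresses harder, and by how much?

B, by 5.935 dB

A: 8 dB over, compressed to 3.2 dB over, so 4.8 dB of GR.
B: 11.3 dB over, compressed to 0.565 dB over, so 10.735 dB of GR.
Difference: 5.935 dB in favour of B.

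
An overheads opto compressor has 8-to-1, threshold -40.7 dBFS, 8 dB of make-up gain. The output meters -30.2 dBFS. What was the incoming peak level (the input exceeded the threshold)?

Before make-up, the level was -30.2 − 8 = -38.2 dBFS.
That's 2.5 dB above the -40.7 dBFS threshold.
Before 8:1 compression the overshoot was 2.5 × 8 = 20 dB, so input = -40.7 + 20 = -20.7 dBFS.

-20.7 dBFS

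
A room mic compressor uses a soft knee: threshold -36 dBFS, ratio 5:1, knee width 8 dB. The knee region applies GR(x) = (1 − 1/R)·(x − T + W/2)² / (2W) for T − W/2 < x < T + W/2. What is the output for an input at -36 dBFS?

x − T + W/2 = -36 − (-36) + 4 = 4.
GR = (1 − 1/5) × 4² / 16 = 0.8 × 16 / 16 = 0.8 dB.
Output = -36 − 0.8 = -36.8 dBFS.

-36.8 dBFS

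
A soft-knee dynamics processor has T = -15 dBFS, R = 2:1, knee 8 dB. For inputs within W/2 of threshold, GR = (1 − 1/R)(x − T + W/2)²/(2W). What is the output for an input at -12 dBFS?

x − T + W/2 = -12 − (-15) + 4 = 7.
GR = (1 − 1/2) × 7² / 16 = 0.5 × 49 / 16 = 1.53125 dB.
Output = -12 − 1.53125 = -13.53125 dBFS.

-13.53125 dBFS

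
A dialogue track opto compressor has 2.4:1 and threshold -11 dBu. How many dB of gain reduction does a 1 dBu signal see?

7 dB

1 dBu exceeds the threshold by 12 dB.
At 2.4:1, output sits 12/2.4 = 5 dB above threshold.
Gain reduction = 12 − 5 = 7 dB.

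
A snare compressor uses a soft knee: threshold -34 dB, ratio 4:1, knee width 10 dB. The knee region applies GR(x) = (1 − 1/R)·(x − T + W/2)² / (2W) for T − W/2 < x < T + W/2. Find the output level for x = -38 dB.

-38.0375 dB

x − T + W/2 = -38 − (-34) + 5 = 1.
GR = (1 − 1/4) × 1² / 20 = 0.75 × 1 / 20 = 0.0375 dB.
Output = -38 − 0.0375 = -38.0375 dB.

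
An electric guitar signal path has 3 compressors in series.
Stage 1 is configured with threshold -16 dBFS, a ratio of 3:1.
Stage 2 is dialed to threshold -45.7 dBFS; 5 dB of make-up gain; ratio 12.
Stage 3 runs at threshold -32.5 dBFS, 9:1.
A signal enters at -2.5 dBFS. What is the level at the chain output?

-37.85 dBFS

Stage 1: 13.5 dB above -16 dBFS, reduced 3:1 to 4.5 dB above → -11.5 dBFS.
Stage 2: 34.2 dB above -45.7 dBFS, reduced 12:1 to 2.85 dB above → -42.85 dBFS; +5 dB make-up → -37.85 dBFS.
Stage 3: below threshold (-37.85 ≤ -32.5); passes unchanged; output -37.85 dBFS.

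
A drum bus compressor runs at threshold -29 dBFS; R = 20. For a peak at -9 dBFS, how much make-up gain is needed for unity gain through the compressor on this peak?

The peak compresses to -29 + 20/20 = -28 dBFS.
To reach -9 dBFS requires -9 − (-28) = 19 dB of make-up.

19 dB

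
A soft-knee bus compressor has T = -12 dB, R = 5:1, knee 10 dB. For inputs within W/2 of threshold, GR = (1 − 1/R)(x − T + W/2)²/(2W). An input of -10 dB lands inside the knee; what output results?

x − T + W/2 = -10 − (-12) + 5 = 7.
GR = (1 − 1/5) × 7² / 20 = 0.8 × 49 / 20 = 1.96 dB.
Output = -10 − 1.96 = -11.96 dB.

-11.96 dB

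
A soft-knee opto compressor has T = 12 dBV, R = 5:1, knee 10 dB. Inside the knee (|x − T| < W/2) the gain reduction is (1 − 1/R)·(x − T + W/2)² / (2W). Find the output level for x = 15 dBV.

x − T + W/2 = 15 − 12 + 5 = 8.
GR = (1 − 1/5) × 8² / 20 = 0.8 × 64 / 20 = 2.56 dB.
Output = 15 − 2.56 = 12.44 dBV.

12.44 dBV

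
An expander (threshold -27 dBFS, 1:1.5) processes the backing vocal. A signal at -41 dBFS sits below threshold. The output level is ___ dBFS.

-48 dBFS

Below threshold, a 1:1.5 expander applies gain = (1.5−1)×(T − x) of attenuation.
(1.5−1) × 14 = 7 dB, so output = -41 − 7 = -48 dBFS.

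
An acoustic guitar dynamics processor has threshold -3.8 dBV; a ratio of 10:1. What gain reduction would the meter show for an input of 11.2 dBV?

The signal is 15 dB above threshold.
After 10:1 compression the overshoot becomes 15/10 = 1.5 dB.
So the signal is attenuated by 15 − 1.5 = 13.5 dB.

13.5 dB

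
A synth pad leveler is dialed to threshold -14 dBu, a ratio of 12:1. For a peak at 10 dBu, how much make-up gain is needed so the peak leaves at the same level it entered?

Overshoot 24 dB → 24/12 = 2 dB after compression, so the compressed level is -14 + 2 = -12 dBu.
Make-up = target − compressed = 10 − (-12) = 22 dB.

22 dB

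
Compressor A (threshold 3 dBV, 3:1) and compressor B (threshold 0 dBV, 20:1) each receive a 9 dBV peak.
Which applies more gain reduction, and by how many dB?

A: 6 dB over, compressed to 2 dB over, so 4 dB of GR.
B: 9 dB over, compressed to 0.45 dB over, so 8.55 dB of GR.
Difference: 4.55 dB in favour of B.

B, by 4.55 dB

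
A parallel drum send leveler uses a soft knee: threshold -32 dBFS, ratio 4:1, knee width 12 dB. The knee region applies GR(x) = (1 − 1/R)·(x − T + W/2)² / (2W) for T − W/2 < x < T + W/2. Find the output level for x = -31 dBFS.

-32.53125 dBFS

x − T + W/2 = -31 − (-32) + 6 = 7.
GR = (1 − 1/4) × 7² / 24 = 0.75 × 49 / 24 = 1.53125 dB.
Output = -31 − 1.53125 = -32.53125 dBFS.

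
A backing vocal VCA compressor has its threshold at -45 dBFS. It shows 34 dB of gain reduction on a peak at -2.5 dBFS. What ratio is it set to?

5:1

Input overshoot = -2.5 − (-45) = 42.5 dB.
Output overshoot = 42.5 − 34 = 8.5 dB.
Ratio = input overshoot / output overshoot = 42.5 / 8.5 = 5.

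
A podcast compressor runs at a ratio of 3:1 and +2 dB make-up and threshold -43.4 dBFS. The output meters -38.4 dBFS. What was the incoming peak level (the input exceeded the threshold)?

-34.4 dBFS

Remove make-up: -38.4 − 2 = -40.4 dBFS.
The compressed level sits -40.4 − (-43.4) = 3 dB over threshold.
Input overshoot = R × output overshoot = 9 dB → input = -43.4 + 9 = -34.4 dBFS.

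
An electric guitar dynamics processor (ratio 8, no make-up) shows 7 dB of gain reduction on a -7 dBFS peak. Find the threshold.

-15 dBFS

Input is 8 dB above T (since output overshoot × R = input overshoot: (-14 − T)·8 = -7 − T gives T = -15 dBFS).
Check: -15 + (-7 − (-15))/8 = -15 + 1 = -14 dBFS. ✓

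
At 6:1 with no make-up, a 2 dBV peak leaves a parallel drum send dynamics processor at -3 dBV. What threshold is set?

Input is 6 dB above T (since output overshoot × R = input overshoot: (-3 − T)·6 = 2 − T gives T = -4 dBV).
Check: -4 + (2 − (-4))/6 = -4 + 1 = -3 dBV. ✓

-4 dBV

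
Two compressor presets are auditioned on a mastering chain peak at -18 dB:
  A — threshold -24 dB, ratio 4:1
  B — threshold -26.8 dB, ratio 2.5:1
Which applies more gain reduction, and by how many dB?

A: overshoot 6 dB → output overshoot 1.5 dB → GR 4.5 dB.
B: overshoot 8.8 dB → output overshoot 3.52 dB → GR 5.28 dB.
Difference: 0.78 dB in favour of B.

B, by 0.78 dB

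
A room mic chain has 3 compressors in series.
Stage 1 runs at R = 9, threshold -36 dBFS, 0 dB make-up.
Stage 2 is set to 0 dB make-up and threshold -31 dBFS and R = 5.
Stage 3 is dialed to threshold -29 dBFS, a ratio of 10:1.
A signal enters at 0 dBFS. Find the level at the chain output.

Stage 1: 36 dB above -36 dBFS, reduced 9:1 to 4 dB above → -32 dBFS.
Stage 2: -32 dBFS is at or below the -31 dBFS threshold — no compression; output -32 dBFS.
Stage 3: below threshold (-32 ≤ -29); passes unchanged; output -32 dBFS.

-32 dBFS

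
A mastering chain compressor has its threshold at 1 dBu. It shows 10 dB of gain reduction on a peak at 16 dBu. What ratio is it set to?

Input overshoot = 16 − 1 = 15 dB.
Output overshoot = 15 − 10 = 5 dB.
Ratio = input overshoot / output overshoot = 15 / 5 = 3.

3:1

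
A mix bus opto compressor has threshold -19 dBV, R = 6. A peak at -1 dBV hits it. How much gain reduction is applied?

15 dB

-1 dBV exceeds the threshold by 18 dB.
After 6:1 compression the overshoot becomes 18/6 = 3 dB.
GR = overshoot in − overshoot out = 18 − 3 = 15 dB.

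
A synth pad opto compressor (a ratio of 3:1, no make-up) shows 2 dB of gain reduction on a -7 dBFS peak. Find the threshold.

-10 dBFS

Gain reduction = -7 − (-9) = 2 dB; output overshoot = GR / (R − 1) = 2 / 2 = 1 dB.
Threshold = output − output overshoot = -9 − 1 = -10 dBFS.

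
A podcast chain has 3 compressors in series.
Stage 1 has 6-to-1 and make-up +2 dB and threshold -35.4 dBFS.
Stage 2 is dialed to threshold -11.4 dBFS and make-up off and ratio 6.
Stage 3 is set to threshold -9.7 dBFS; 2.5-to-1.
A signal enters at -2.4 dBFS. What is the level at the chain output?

-27.9 dBFS

Stage 1: 33 dB above -35.4 dBFS, reduced 6:1 to 5.5 dB above → -29.9 dBFS; +2 dB make-up → -27.9 dBFS.
Stage 2: -27.9 dBFS is at or below the -11.4 dBFS threshold — no compression; output -27.9 dBFS.
Stage 3: -27.9 dBFS ≤ -9.7 dBFS, so stage 3 doesn't engage; output -27.9 dBFS.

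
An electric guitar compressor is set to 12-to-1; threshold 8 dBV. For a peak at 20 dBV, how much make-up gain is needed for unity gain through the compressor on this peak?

11 dB

The peak compresses to 8 + 12/12 = 9 dBV.
To reach 20 dBV requires 20 − 9 = 11 dB of make-up.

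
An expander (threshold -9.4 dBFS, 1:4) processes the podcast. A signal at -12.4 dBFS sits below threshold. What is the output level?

-21.4 dBFS

Below threshold, a 1:4 expander applies gain = (4−1)×(T − x) of attenuation.
(4−1) × 3 = 9 dB, so output = -12.4 − 9 = -21.4 dBFS.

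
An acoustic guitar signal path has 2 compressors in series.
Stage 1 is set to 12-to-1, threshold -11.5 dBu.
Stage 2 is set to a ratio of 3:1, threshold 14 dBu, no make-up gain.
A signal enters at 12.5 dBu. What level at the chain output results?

-9.5 dBu

Stage 1: 24 dB above -11.5 dBu, reduced 12:1 to 2 dB above → -9.5 dBu.
Stage 2: -9.5 dBu ≤ 14 dBu, so stage 2 doesn't engage; output -9.5 dBu.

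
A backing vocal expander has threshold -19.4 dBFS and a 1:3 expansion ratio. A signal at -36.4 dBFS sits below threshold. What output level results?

Below threshold, a 1:3 expander applies gain = (3−1)×(T − x) of attenuation.
(3−1) × 17 = 34 dB, so output = -36.4 − 34 = -70.4 dBFS.

-70.4 dBFS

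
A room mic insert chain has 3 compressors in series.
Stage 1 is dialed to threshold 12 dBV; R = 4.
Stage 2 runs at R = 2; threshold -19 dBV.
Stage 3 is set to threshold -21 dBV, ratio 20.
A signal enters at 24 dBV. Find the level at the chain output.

-20.05 dBV

Stage 1: 24 dBV is 12 dB over 12 dBV; at 4:1 that becomes 3 dB over, giving 15 dBV.
Stage 2: 34 dB above -19 dBV, reduced 2:1 to 17 dB above → -2 dBV.
Stage 3: -2 dBV is 19 dB over -21 dBV; at 20:1 that becomes 0.95 dB over, giving -20.05 dBV.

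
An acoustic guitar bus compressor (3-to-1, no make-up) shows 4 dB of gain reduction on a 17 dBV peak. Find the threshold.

11 dBV

Input is 6 dB above T (since output overshoot × R = input overshoot: (13 − T)·3 = 17 − T gives T = 11 dBV).
Check: 11 + (17 − 11)/3 = 11 + 2 = 13 dBV. ✓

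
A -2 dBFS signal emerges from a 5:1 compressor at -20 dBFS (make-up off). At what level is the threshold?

Input is 22.5 dB above T (since output overshoot × R = input overshoot: (-20 − T)·5 = -2 − T gives T = -24.5 dBFS).
Check: -24.5 + (-2 − (-24.5))/5 = -24.5 + 4.5 = -20 dBFS. ✓

-24.5 dBFS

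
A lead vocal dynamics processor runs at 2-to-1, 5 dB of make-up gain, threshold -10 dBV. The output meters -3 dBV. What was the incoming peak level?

-6 dBV

Remove make-up: -3 − 5 = -8 dBV.
That's 2 dB above the -10 dBV threshold.
Input overshoot = R × output overshoot = 4 dB → input = -10 + 4 = -6 dBV.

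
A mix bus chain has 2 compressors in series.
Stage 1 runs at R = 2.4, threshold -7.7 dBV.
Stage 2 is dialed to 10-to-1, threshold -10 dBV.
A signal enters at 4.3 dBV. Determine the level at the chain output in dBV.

Stage 1: 12 dB above -7.7 dBV, reduced 2.4:1 to 5 dB above → -2.7 dBV.
Stage 2: -2.7 dBV is 7.3 dB over -10 dBV; at 10:1 that becomes 0.73 dB over, giving -9.27 dBV.

-9.27 dBV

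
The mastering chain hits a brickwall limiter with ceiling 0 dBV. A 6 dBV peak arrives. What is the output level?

0 dBV

At ∞:1, everything above 0 dBV is held at the ceiling.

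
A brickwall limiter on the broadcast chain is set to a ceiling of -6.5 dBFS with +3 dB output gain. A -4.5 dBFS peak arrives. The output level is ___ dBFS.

-3.5 dBFS

A brickwall limiter is an ∞:1 compressor: any input above the ceiling is clamped to -6.5 dBFS.
Output gain then adds 3 dB: -6.5 + 3 = -3.5 dBFS.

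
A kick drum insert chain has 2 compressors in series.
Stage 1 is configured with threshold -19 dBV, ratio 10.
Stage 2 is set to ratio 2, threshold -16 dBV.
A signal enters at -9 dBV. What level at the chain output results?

Stage 1: 10 dB above -19 dBV, reduced 10:1 to 1 dB above → -18 dBV.
Stage 2: -18 dBV ≤ -16 dBV, so stage 2 doesn't engage; output -18 dBV.

-18 dBV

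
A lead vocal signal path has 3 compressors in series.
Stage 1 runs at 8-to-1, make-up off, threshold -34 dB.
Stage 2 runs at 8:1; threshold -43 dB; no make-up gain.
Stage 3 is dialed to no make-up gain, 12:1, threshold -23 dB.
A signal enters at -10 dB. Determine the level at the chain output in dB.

-41.5 dB

Stage 1: overshoot 24 dB → 24/8 = 3 dB → -31 dB.
Stage 2: overshoot 12 dB → 12/8 = 1.5 dB → -41.5 dB.
Stage 3: -41.5 dB is at or below the -23 dB threshold — no compression; output -41.5 dB.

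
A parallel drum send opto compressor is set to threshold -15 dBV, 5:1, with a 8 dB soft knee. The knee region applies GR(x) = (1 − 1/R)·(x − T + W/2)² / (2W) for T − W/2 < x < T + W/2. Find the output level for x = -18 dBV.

-18.05 dBV

x − T + W/2 = -18 − (-15) + 4 = 1.
GR = (1 − 1/5) × 1² / 16 = 0.8 × 1 / 16 = 0.05 dB.
Output = -18 − 0.05 = -18.05 dBV.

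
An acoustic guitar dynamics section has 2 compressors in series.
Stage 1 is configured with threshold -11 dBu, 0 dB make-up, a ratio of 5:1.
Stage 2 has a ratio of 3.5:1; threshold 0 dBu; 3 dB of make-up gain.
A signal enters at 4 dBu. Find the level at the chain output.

-5 dBu

Stage 1: overshoot 15 dB → 15/5 = 3 dB → -8 dBu.
Stage 2: -8 dBu ≤ 0 dBu, so stage 2 doesn't engage; make-up brings it to -5 dBu.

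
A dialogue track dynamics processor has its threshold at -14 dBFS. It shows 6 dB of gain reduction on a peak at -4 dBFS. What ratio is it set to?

2.5:1

Input overshoot = -4 − (-14) = 10 dB.
Output overshoot = 10 − 6 = 4 dB.
Ratio = input overshoot / output overshoot = 10 / 4 = 2.5.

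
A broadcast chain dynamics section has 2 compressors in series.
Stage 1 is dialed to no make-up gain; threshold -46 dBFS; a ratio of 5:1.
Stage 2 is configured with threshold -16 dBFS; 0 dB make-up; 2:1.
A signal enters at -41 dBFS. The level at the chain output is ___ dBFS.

-45 dBFS

Stage 1: -41 dBFS is 5 dB over -46 dBFS; at 5:1 that becomes 1 dB over, giving -45 dBFS.
Stage 2: below threshold (-45 ≤ -16); passes unchanged; output -45 dBFS.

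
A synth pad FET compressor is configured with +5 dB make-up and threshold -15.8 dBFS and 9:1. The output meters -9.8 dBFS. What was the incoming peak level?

Remove make-up: -9.8 − 5 = -14.8 dBFS.
The compressed level sits -14.8 − (-15.8) = 1 dB over threshold.
Input overshoot = R × output overshoot = 9 dB → input = -15.8 + 9 = -6.8 dBFS.

-6.8 dBFS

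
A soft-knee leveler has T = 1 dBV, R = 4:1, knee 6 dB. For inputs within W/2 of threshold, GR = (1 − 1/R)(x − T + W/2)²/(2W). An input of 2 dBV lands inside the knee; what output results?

1 dBV

x − T + W/2 = 2 − 1 + 3 = 4.
GR = (1 − 1/4) × 4² / 12 = 0.75 × 16 / 12 = 1 dB.
Output = 2 − 1 = 1 dBV.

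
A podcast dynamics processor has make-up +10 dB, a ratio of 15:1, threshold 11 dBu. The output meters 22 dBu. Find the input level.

Remove make-up: 22 − 10 = 12 dBu.
That's 1 dB above the 11 dBu threshold.
Undo the ratio: input overshoot = 1 × 15 = 15 dB, giving input = 26 dBu.

26 dBu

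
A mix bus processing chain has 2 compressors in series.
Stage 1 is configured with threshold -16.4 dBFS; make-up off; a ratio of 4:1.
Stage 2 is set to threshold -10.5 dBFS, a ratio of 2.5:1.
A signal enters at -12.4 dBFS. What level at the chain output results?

Stage 1: 4 dB above -16.4 dBFS, reduced 4:1 to 1 dB above → -15.4 dBFS.
Stage 2: -15.4 dBFS ≤ -10.5 dBFS, so stage 2 doesn't engage; output -15.4 dBFS.

-15.4 dBFS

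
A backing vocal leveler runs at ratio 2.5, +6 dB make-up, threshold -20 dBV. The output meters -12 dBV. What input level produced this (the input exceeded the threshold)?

-15 dBV

Remove make-up: -12 − 6 = -18 dBV.
The compressed level sits -18 − (-20) = 2 dB over threshold.
Undo the ratio: input overshoot = 2 × 2.5 = 5 dB, giving input = -15 dBV.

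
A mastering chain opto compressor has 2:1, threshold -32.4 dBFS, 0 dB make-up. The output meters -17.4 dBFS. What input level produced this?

-2.4 dBFS

The compressed level sits -17.4 − (-32.4) = 15 dB over threshold.
Undo the ratio: input overshoot = 15 × 2 = 30 dB, giving input = -2.4 dBFS.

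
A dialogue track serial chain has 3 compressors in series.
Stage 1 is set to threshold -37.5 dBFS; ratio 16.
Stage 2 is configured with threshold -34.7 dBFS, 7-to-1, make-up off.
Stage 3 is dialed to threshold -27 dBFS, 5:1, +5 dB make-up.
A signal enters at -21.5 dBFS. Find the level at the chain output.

Stage 1: 16 dB above -37.5 dBFS, reduced 16:1 to 1 dB above → -36.5 dBFS.
Stage 2: -36.5 dBFS ≤ -34.7 dBFS, so stage 2 doesn't engage; output -36.5 dBFS.
Stage 3: -36.5 dBFS ≤ -27 dBFS, so stage 3 doesn't engage; make-up brings it to -31.5 dBFS.

-31.5 dBFS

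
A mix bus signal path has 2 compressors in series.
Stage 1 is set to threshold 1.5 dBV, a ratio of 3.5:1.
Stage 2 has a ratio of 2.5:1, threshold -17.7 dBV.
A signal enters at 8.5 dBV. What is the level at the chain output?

Stage 1: 8.5 dBV is 7 dB over 1.5 dBV; at 3.5:1 that becomes 2 dB over, giving 3.5 dBV.
Stage 2: overshoot 21.2 dB → 21.2/2.5 = 8.48 dB → -9.22 dBV.

-9.22 dBV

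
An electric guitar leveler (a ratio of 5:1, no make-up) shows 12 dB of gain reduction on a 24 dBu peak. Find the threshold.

9 dBu

Gain reduction = 24 − 12 = 12 dB; output overshoot = GR / (R − 1) = 12 / 4 = 3 dB.
Threshold = output − output overshoot = 12 − 3 = 9 dBu.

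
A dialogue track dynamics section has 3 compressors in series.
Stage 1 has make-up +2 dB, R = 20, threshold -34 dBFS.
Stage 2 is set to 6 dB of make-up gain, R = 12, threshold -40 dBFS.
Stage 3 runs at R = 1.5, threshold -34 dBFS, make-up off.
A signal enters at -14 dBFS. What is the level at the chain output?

Stage 1: -14 dBFS is 20 dB over -34 dBFS; at 20:1 that becomes 1 dB over, giving -33 dBFS; +2 dB make-up → -31 dBFS.
Stage 2: -31 dBFS is 9 dB over -40 dBFS; at 12:1 that becomes 0.75 dB over, giving -39.25 dBFS; +6 dB make-up → -33.25 dBFS.
Stage 3: overshoot 0.75 dB → 0.75/1.5 = 0.5 dB → -33.5 dBFS.

-33.5 dBFS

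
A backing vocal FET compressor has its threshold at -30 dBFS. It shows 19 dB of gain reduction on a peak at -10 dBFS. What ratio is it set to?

Input overshoot = -10 − (-30) = 20 dB.
Output overshoot = 20 − 19 = 1 dB.
Ratio = input overshoot / output overshoot = 20 / 1 = 20.

20:1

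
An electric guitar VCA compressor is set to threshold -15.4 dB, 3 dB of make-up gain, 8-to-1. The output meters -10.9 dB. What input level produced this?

-3.4 dB

Remove make-up: -10.9 − 3 = -13.9 dB.
Post-compression overshoot = -13.9 − (-15.4) = 1.5 dB.
Before 8:1 compression the overshoot was 1.5 × 8 = 12 dB, so input = -15.4 + 12 = -3.4 dB.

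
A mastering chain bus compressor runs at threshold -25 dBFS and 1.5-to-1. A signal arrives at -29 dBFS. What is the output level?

-29 dBFS

-29 dBFS is 4 dB below the -25 dBFS threshold, so no gain reduction is applied.
Output = input = -29 dBFS.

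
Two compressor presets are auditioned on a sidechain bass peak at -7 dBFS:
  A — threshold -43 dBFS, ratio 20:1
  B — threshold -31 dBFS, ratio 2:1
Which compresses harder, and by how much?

A: GR = 36 − 36/20 = 34.2 dB.
B: GR = 24 − 24/2 = 12 dB.
A reduces 22.2 dB more.

A, by 22.2 dB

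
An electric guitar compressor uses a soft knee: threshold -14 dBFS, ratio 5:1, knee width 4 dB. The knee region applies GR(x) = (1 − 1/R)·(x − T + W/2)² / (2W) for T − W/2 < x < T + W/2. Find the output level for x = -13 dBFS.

x − T + W/2 = -13 − (-14) + 2 = 3.
GR = (1 − 1/5) × 3² / 8 = 0.8 × 9 / 8 = 0.9 dB.
Output = -13 − 0.9 = -13.9 dBFS.

-13.9 dBFS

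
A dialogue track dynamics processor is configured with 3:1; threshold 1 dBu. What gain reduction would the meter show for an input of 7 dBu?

7 dBu exceeds the threshold by 6 dB.
At 3:1, output sits 6/3 = 2 dB above threshold.
So the signal is attenuated by 6 − 2 = 4 dB.

4 dB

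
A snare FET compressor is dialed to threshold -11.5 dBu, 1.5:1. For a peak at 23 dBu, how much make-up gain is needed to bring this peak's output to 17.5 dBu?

Without make-up, output = threshold + overshoot/1.5 = -11.5 + 23 = 11.5 dBu.
Gap to target: 6 dB.

6 dB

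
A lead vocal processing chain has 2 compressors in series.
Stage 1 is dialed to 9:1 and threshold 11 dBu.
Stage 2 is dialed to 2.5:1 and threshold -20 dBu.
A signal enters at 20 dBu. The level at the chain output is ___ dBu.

-7.2 dBu

Stage 1: 20 dBu is 9 dB over 11 dBu; at 9:1 that becomes 1 dB over, giving 12 dBu.
Stage 2: 32 dB above -20 dBu, reduced 2.5:1 to 12.8 dB above → -7.2 dBu.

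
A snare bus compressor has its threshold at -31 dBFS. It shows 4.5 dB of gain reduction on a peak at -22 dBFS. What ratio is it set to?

2:1

Input overshoot = -22 − (-31) = 9 dB.
Output overshoot = 9 − 4.5 = 4.5 dB.
Ratio = input overshoot / output overshoot = 9 / 4.5 = 2.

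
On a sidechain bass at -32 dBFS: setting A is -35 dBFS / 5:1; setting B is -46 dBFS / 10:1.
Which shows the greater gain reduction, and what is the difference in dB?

B, by 10.2 dB

A: GR = 3 − 3/5 = 2.4 dB.
B: GR = 14 − 14/10 = 12.6 dB.
Difference: 10.2 dB in favour of B.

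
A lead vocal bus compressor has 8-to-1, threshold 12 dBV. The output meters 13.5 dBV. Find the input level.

24 dBV

Post-compression overshoot = 13.5 − 12 = 1.5 dB.
Undo the ratio: input overshoot = 1.5 × 8 = 12 dB, giving input = 24 dBV.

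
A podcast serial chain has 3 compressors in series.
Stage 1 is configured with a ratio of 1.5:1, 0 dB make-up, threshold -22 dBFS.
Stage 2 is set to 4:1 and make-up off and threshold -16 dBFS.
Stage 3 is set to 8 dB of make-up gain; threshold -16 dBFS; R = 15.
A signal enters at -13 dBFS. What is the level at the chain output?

Stage 1: 9 dB above -22 dBFS, reduced 1.5:1 to 6 dB above → -16 dBFS.
Stage 2: below threshold (-16 ≤ -16); passes unchanged; output -16 dBFS.
Stage 3: -16 dBFS is at or below the -16 dBFS threshold — no compression; make-up brings it to -8 dBFS.

-8 dBFS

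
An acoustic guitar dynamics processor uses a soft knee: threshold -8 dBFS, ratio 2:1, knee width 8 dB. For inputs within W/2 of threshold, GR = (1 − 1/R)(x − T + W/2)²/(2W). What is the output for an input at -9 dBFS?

-9.28125 dBFS

x − T + W/2 = -9 − (-8) + 4 = 3.
GR = (1 − 1/2) × 3² / 16 = 0.5 × 9 / 16 = 0.28125 dB.
Output = -9 − 0.28125 = -9.28125 dBFS.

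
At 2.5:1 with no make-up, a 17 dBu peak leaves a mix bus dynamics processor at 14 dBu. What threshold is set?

12 dBu

Gain reduction = 17 − 14 = 3 dB; output overshoot = GR / (R − 1) = 3 / 1.5 = 2 dB.
Threshold = output − output overshoot = 14 − 2 = 12 dBu.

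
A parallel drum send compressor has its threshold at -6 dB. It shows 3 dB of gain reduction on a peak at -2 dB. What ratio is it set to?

4:1

Input overshoot = -2 − (-6) = 4 dB.
Output overshoot = 4 − 3 = 1 dB.
Ratio = input overshoot / output overshoot = 4 / 1 = 4.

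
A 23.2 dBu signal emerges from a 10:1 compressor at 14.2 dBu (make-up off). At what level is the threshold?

Gain reduction = 23.2 − 14.2 = 9 dB; output overshoot = GR / (R − 1) = 9 / 9 = 1 dB.
Threshold = output − output overshoot = 14.2 − 1 = 13.2 dBu.

13.2 dBu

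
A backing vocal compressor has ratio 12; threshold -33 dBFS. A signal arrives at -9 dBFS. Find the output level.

-31 dBFS

Overshoot: -9 − (-33) = 24 dB.
12:1 compression reduces that to 24/12 = 2 dB over.
Output = -33 + 2 = -31 dBFS.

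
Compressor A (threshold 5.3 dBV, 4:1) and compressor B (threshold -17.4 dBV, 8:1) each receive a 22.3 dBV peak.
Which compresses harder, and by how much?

A: overshoot 17 dB → output overshoot 4.25 dB → GR 12.75 dB.
B: overshoot 39.7 dB → output overshoot 4.9625 dB → GR 34.7375 dB.
B reduces 21.9875 dB more.

B, by 21.9875 dB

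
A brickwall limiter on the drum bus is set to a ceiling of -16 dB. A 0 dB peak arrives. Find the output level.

A brickwall limiter is an ∞:1 compressor: any input above the ceiling is clamped to -16 dB.

-16 dB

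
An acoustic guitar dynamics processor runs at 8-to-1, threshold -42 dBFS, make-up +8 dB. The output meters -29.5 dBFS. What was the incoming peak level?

Remove make-up: -29.5 − 8 = -37.5 dBFS.
That's 4.5 dB above the -42 dBFS threshold.
Undo the ratio: input overshoot = 4.5 × 8 = 36 dB, giving input = -6 dBFS.

-6 dBFS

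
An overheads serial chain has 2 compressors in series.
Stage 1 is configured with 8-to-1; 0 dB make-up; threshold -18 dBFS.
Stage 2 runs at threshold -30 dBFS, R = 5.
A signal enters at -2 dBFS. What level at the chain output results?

Stage 1: overshoot 16 dB → 16/8 = 2 dB → -16 dBFS.
Stage 2: 14 dB above -30 dBFS, reduced 5:1 to 2.8 dB above → -27.2 dBFS.

-27.2 dBFS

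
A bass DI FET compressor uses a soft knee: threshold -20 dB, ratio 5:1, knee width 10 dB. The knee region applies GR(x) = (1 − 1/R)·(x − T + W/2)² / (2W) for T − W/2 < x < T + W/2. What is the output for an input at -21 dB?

x − T + W/2 = -21 − (-20) + 5 = 4.
GR = (1 − 1/5) × 4² / 20 = 0.8 × 16 / 20 = 0.64 dB.
Output = -21 − 0.64 = -21.64 dB.

-21.64 dB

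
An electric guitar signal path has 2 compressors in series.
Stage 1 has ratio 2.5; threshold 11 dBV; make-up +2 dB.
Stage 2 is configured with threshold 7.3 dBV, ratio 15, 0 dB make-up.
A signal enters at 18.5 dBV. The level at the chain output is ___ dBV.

7.88 dBV

Stage 1: overshoot 7.5 dB → 7.5/2.5 = 3 dB → 14 dBV; +2 dB make-up → 16 dBV.
Stage 2: 16 dBV is 8.7 dB over 7.3 dBV; at 15:1 that becomes 0.58 dB over, giving 7.88 dBV.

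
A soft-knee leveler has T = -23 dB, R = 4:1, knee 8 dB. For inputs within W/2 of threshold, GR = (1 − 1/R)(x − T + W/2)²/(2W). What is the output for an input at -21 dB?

x − T + W/2 = -21 − (-23) + 4 = 6.
GR = (1 − 1/4) × 6² / 16 = 0.75 × 36 / 16 = 1.6875 dB.
Output = -21 − 1.6875 = -22.6875 dB.

-22.6875 dB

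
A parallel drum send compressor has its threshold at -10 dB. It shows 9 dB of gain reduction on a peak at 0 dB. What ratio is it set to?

10:1

Input overshoot = 0 − (-10) = 10 dB.
Output overshoot = 10 − 9 = 1 dB.
Ratio = input overshoot / output overshoot = 10 / 1 = 10.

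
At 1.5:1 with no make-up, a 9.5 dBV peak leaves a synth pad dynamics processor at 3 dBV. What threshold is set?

-10 dBV

Gain reduction = 9.5 − 3 = 6.5 dB; output overshoot = GR / (R − 1) = 6.5 / 0.5 = 13 dB.
Threshold = output − output overshoot = 3 − 13 = -10 dBV.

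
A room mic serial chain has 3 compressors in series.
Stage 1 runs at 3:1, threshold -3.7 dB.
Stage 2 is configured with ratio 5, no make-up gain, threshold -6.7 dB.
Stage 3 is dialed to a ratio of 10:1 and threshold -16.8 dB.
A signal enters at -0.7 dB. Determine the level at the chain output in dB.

Stage 1: overshoot 3 dB → 3/3 = 1 dB → -2.7 dB.
Stage 2: -2.7 dB is 4 dB over -6.7 dB; at 5:1 that becomes 0.8 dB over, giving -5.9 dB.
Stage 3: overshoot 10.9 dB → 10.9/10 = 1.09 dB → -15.71 dB.

-15.71 dB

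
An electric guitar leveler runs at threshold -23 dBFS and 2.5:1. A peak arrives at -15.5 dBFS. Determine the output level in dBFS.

-20 dBFS

Overshoot: -15.5 − (-23) = 7.5 dB.
At 2.5:1 the overshoot is divided by 2.5, leaving 3 dB above threshold.
That puts the output at -20 dBFS.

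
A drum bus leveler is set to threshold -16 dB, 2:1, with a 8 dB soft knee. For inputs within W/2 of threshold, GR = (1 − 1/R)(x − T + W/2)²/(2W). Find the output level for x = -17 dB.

-17.28125 dB

x − T + W/2 = -17 − (-16) + 4 = 3.
GR = (1 − 1/2) × 3² / 16 = 0.5 × 9 / 16 = 0.28125 dB.
Output = -17 − 0.28125 = -17.28125 dB.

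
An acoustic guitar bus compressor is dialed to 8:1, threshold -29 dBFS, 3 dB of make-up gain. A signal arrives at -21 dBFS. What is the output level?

-25 dBFS

Overshoot: -21 − (-29) = 8 dB.
The 8 dB excess becomes 1 dB after 8:1 reduction.
So the level is -29 + 1 = -28 dBFS; make-up adds 3 dB, giving -25 dBFS.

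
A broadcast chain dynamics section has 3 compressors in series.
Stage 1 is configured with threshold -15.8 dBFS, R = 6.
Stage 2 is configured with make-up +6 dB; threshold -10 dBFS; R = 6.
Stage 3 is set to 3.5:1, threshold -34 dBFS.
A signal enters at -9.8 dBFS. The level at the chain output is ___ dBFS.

Stage 1: overshoot 6 dB → 6/6 = 1 dB → -14.8 dBFS.
Stage 2: below threshold (-14.8 ≤ -10); passes unchanged; make-up brings it to -8.8 dBFS.
Stage 3: -8.8 dBFS is 25.2 dB over -34 dBFS; at 3.5:1 that becomes 7.2 dB over, giving -26.8 dBFS.

-26.8 dBFS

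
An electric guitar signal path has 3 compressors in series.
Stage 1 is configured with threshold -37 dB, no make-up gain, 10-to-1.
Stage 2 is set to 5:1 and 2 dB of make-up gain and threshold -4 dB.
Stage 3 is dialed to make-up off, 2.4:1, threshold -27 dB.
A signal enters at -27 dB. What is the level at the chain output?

-34 dB

Stage 1: overshoot 10 dB → 10/10 = 1 dB → -36 dB.
Stage 2: -36 dB is at or below the -4 dB threshold — no compression; make-up brings it to -34 dB.
Stage 3: -34 dB is at or below the -27 dB threshold — no compression; output -34 dB.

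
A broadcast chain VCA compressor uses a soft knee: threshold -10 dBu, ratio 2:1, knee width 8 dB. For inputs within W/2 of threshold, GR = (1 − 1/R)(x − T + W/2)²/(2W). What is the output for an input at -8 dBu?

x − T + W/2 = -8 − (-10) + 4 = 6.
GR = (1 − 1/2) × 6² / 16 = 0.5 × 36 / 16 = 1.125 dB.
Output = -8 − 1.125 = -9.125 dBu.

-9.125 dBu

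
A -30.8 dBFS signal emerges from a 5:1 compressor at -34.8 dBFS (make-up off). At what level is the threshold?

Let T be the threshold. Output overshoot = (input overshoot)/R, so -34.8 − T = (-30.8 − T)/5.
5·(-34.8 − T) = -30.8 − T → 4·T = -174 − (-30.8) = -143.2.
T = -143.2/4 = -35.8 dBFS.

-35.8 dBFS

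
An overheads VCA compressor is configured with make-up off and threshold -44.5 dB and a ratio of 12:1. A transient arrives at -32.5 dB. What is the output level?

-43.5 dB

The input is 12 dB above the -44.5 dB threshold.
At 12:1 the overshoot is divided by 12, leaving 1 dB above threshold.
Output = -44.5 + 1 = -43.5 dB.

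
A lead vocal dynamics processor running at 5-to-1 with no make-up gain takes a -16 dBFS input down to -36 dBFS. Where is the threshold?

Input is 25 dB above T (since output overshoot × R = input overshoot: (-36 − T)·5 = -16 − T gives T = -41 dBFS).
Check: -41 + (-16 − (-41))/5 = -41 + 5 = -36 dBFS. ✓

-41 dBFS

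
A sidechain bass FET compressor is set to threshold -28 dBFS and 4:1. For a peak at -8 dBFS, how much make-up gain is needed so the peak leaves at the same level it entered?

15 dB

Without make-up, output = threshold + overshoot/4 = -28 + 5 = -23 dBFS.
Gap to target: 15 dB.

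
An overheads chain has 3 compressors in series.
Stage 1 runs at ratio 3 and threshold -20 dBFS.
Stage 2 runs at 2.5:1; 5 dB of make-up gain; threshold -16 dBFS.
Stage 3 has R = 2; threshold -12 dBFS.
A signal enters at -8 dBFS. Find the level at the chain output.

-11.5 dBFS

Stage 1: 12 dB above -20 dBFS, reduced 3:1 to 4 dB above → -16 dBFS.
Stage 2: -16 dBFS is at or below the -16 dBFS threshold — no compression; make-up brings it to -11 dBFS.
Stage 3: 1 dB above -12 dBFS, reduced 2:1 to 0.5 dB above → -11.5 dBFS.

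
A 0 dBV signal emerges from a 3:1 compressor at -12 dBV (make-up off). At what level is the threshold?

Let T be the threshold. Output overshoot = (input overshoot)/R, so -12 − T = (0 − T)/3.
3·(-12 − T) = 0 − T → 2·T = -36 − 0 = -36.
T = -36/2 = -18 dBV.

-18 dBV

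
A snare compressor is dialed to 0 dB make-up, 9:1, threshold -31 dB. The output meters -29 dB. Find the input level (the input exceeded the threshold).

Post-compression overshoot = -29 − (-31) = 2 dB.
Input overshoot = R × output overshoot = 18 dB → input = -31 + 18 = -13 dB.

-13 dB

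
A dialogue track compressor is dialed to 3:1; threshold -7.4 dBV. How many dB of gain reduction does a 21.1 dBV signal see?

19 dB

Overshoot = 21.1 − (-7.4) = 28.5 dB.
After 3:1 compression the overshoot becomes 28.5/3 = 9.5 dB.
So the signal is attenuated by 28.5 − 9.5 = 19 dB.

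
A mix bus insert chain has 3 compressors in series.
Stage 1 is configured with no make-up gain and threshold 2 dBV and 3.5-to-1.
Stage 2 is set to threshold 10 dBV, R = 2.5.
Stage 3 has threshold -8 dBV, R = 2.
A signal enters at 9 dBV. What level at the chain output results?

Stage 1: 9 dBV is 7 dB over 2 dBV; at 3.5:1 that becomes 2 dB over, giving 4 dBV.
Stage 2: below threshold (4 ≤ 10); passes unchanged; output 4 dBV.
Stage 3: overshoot 12 dB → 12/2 = 6 dB → -2 dBV.

-2 dBV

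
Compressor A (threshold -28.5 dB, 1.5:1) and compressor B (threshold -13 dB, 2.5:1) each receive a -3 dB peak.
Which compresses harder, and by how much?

A: overshoot 25.5 dB → output overshoot 17 dB → GR 8.5 dB.
B: overshoot 10 dB → output overshoot 4 dB → GR 6 dB.
Difference: 2.5 dB in favour of A.

A, by 2.5 dB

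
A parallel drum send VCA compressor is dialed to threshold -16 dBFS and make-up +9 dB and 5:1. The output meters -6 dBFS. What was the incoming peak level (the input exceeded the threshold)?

Stripping the +9 dB make-up gives -15 dBFS at the gain stage.
That's 1 dB above the -16 dBFS threshold.
Before 5:1 compression the overshoot was 1 × 5 = 5 dB, so input = -16 + 5 = -11 dBFS.

-11 dBFS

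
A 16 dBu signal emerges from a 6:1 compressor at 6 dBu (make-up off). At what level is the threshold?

4 dBu

Gain reduction = 16 − 6 = 10 dB; output overshoot = GR / (R − 1) = 10 / 5 = 2 dB.
Threshold = output − output overshoot = 6 − 2 = 4 dBu.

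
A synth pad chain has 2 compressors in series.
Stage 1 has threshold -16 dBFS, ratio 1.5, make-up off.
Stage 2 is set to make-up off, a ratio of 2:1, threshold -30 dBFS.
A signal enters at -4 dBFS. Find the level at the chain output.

Stage 1: -4 dBFS is 12 dB over -16 dBFS; at 1.5:1 that becomes 8 dB over, giving -8 dBFS.
Stage 2: overshoot 22 dB → 22/2 = 11 dB → -19 dBFS.

-19 dBFS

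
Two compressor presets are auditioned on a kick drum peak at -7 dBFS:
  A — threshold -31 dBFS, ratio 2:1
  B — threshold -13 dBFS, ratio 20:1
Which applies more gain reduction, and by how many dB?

A: 24 dB over, compressed to 12 dB over, so 12 dB of GR.
B: 6 dB over, compressed to 0.3 dB over, so 5.7 dB of GR.
A reduces 6.3 dB more.

A, by 6.3 dB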